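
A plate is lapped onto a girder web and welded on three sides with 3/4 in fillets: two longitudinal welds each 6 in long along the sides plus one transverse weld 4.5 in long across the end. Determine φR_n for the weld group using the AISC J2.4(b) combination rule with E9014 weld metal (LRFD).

φR_n ≈ 364 kips

E90XX → F_EXX = 90 ksi.
t_e = 0.707 × 0.75 = 0.5302 in.
R_nwl = 0.6 × 90 × 0.5302 × 12 = 343.6 kips (longitudinal, 2 welds).
R_nwt = 0.6 × 90 × 0.5302 × 4.5 = 128.9 kips (transverse, base value).
(i) R_nwl + R_nwt = 472.5 kips; (ii) 0.85 R_nwl + 1.5 R_nwt = 485.3 kips.
R_n = max = 485.3 kips [governs: (ii)]; φR_n = 364 kips.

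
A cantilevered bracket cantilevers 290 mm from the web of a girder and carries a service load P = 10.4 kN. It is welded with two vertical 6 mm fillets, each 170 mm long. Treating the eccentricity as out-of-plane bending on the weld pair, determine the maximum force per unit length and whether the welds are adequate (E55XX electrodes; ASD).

E55XX → F_EXX = 550 MPa.
L_w = 2 × 170 = 340 mm; section modulus (unit throat) S = 2 × L²/6 = 9633 mm².
Direct shear f_v = P/L_w = 10.4×10³/340 = 30.59 N/mm.
Moment M = P × e = 10.4×10³ × 290 = 3016000 N·mm; bending f_b = M/S = 313.1 N/mm.
f_max = √(f_v² + f_b²) = √(30.59² + 313.1²) = 314.6 N/mm.
r_n/Ω = (1/2.0) × 0.6 × 550 × (0.707 × 6) = 699.9 N/mm → adequate.

f_max ≈ 315 N/mm; adequate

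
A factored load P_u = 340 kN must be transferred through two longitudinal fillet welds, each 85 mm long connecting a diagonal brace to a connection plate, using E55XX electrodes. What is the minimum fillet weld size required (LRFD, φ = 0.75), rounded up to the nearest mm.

E55XX → F_EXX = 550 MPa.
Total weld length L = 170 mm.
Required throat t_e = P_u / (φ × 0.6 F_EXX × L) = 340 / (0.75 × 0.6 × 550 × 170 × 10⁻³) = 8.081 mm.
Required leg w = t_e / 0.707 = 11.43 mm → use 12 mm.

w = 12 mm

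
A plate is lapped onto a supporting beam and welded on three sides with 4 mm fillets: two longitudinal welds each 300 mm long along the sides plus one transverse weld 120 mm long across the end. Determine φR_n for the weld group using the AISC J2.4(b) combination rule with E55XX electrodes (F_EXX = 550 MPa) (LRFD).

t_e = 0.707 × 4 = 2.828 mm.
R_nwl = 0.6 × 550 × 2.828 × 600 × 10⁻³ = 559.9 kN (longitudinal, 2 welds).
R_nwt = 0.6 × 550 × 2.828 × 120 × 10⁻³ = 112 kN (transverse, base value).
(i) R_nwl + R_nwt = 671.9 kN; (ii) 0.85 R_nwl + 1.5 R_nwt = 643.9 kN.
R_n = max = 671.9 kN [governs: (i)]; φR_n = 503.9 kN.

φR_n ≈ 504 kN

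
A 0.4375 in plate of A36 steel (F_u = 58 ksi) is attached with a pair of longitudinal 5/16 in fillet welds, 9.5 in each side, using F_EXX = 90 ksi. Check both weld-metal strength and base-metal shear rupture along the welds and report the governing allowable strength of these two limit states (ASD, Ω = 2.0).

t_e = 0.707 × 0.3125 = 0.2209 in; L = 19 in.
Weld metal: R_n/Ω = (1/2.0) × 0.6 × 90 × 0.2209 × 19 = 113.3 kips.
Base metal (shear rupture): R_n/Ω = (1/2.0) × 0.6 × 58 × 0.4375 × 19 = 144.6 kips.
Governing: weld metal.

R_n/Ω ≈ 113 kips (weld metal governs)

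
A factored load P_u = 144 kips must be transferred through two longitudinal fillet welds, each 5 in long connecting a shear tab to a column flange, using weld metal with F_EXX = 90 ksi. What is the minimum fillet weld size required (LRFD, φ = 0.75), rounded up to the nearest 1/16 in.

Total weld length L = 10 in.
Required throat t_e = P_u / (φ × 0.6 F_EXX × L) = 144 / (0.75 × 0.6 × 90 × 10) = 0.3556 in.
Required leg w = t_e / 0.707 = 0.5029 in → use 9/16 in.

w = 9/16 in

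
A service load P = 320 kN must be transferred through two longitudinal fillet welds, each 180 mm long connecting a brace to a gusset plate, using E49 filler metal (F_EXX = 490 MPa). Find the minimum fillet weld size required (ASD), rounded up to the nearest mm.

Total weld length L = 360 mm.
Required throat t_e = P × Ω / (0.6 F_EXX × L) = 320 × 2.0 / (0.6 × 490 × 360 × 10⁻³) = 6.047 mm.
Required leg w = t_e / 0.707 = 8.553 mm → use 9 mm.

w = 9 mm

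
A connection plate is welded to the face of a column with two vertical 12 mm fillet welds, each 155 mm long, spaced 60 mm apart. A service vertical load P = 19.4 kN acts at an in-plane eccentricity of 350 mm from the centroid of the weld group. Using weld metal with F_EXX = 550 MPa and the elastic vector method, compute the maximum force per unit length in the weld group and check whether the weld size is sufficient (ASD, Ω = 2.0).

Total weld length L_w = 310 mm. Treat welds as unit-width lines.
Polar moment about centroid: J = 2[d³/12 + d(b/2)²] = 2[155³/12 + 155×30²] = 899600 mm³.
Direct shear f_v = P/L_w = 19.4×10³ / 310 = 62.58 N/mm (vertical).
Torsion M = P·e = 19.4×10³ × 350 = 6790000 N·mm.
Critical point at (x, y) = (30, 77.5) from centroid. f_tx = M·y/J = 584.9 N/mm; f_ty = M·x/J = 226.4 N/mm.
Resultant f_max = √[f_tx² + (f_v + f_ty)²] = √[584.9² + (62.58 + 226.4)²] = 652.4 N/mm.
Capacity per unit length: r_n/Ω = (1/2.0) × 0.6 × 550 × (0.707 × 12) = 1400 N/mm.
652.4 ≤ 1400 → adequate.

f_max ≈ 652 N/mm; adequate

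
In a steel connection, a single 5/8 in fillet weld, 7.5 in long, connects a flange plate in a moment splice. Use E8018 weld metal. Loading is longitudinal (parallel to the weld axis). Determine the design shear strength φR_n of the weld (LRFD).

E80XX → F_EXX = 80 ksi.
Effective throat t_e = 0.707 × 0.625 = 0.4419 in.
Total length L = 7.5 in; A_we = 0.4419 × 7.5 = 3.314 in².
F_nw = 0.6 F_EXX = 0.6 × 80 = 48 ksi.
φR_n = 0.75 × 48 × 3.314 = 119.3 kips.

φR_n ≈ 119 kips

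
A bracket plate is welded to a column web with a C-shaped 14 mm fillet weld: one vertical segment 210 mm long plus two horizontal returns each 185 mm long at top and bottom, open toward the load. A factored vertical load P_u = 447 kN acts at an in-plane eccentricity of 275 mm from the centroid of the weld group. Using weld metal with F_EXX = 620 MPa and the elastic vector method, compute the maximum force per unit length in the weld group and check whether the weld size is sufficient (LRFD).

f_max ≈ 3490 N/mm; NOT adequate

Total weld length L_w = 580 mm. Treat welds as unit-width lines.
Centroid: x̄ = 2×185×92.5 / 580 = 59.01 mm from the vertical weld.
Polar moment about centroid: J = I_x + I_y = [210³/12 + 2×185×105²] + [210×59.01² + 2(185³/12 + 185×33.49²)] = 7053000 mm³.
Direct shear f_v = P/L_w = 447×10³ / 580 = 770.7 N/mm (vertical).
Torsion M = P·e = 447×10³ × 275 = 122920000 N·mm.
Critical point at (x, y) = (126, 105) from centroid. f_tx = M·y/J = 1830 N/mm; f_ty = M·x/J = 2196 N/mm.
Resultant f_max = √[f_tx² + (f_v + f_ty)²] = √[1830² + (770.7 + 2196)²] = 3486 N/mm.
Capacity per unit length: φr_n = 0.75 × 0.6 × 620 × (0.707 × 14) = 2762 N/mm.
3486 > 2762 → NOT adequate.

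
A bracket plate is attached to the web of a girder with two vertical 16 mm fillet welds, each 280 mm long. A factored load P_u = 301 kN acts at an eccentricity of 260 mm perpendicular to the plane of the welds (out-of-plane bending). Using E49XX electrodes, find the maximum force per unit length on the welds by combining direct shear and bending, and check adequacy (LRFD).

E49XX → F_EXX = 490 MPa.
L_w = 2 × 280 = 560 mm; section modulus (unit throat) S = 2 × L²/6 = 26130 mm².
Direct shear f_v = P/L_w = 301×10³/560 = 537.5 N/mm.
Moment M = P × e = 301×10³ × 260 = 78260000 N·mm; bending f_b = M/S = 2995 N/mm.
f_max = √(f_v² + f_b²) = √(537.5² + 2995²) = 3042 N/mm.
φr_n = 0.75 × 0.6 × 490 × (0.707 × 16) = 2494 N/mm → NOT adequate.

f_max ≈ 3040 N/mm; NOT adequate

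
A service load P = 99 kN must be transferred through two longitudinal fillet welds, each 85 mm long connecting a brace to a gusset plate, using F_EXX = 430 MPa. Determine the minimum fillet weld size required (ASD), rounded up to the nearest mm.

w = 7 mm

Total weld length L = 170 mm.
Required throat t_e = P × Ω / (0.6 F_EXX × L) = 99 × 2.0 / (0.6 × 430 × 170 × 10⁻³) = 4.514 mm.
Required leg w = t_e / 0.707 = 6.385 mm → use 7 mm.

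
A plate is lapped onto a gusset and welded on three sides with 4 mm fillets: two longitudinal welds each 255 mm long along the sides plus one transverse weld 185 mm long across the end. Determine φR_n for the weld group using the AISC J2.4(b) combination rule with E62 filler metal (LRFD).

φR_n ≈ 561 kN

E62XX → F_EXX = 620 MPa.
t_e = 0.707 × 4 = 2.828 mm.
R_nwl = 0.6 × 620 × 2.828 × 510 × 10⁻³ = 536.5 kN (longitudinal, 2 welds).
R_nwt = 0.6 × 620 × 2.828 × 185 × 10⁻³ = 194.6 kN (transverse, base value).
(i) R_nwl + R_nwt = 731.2 kN; (ii) 0.85 R_nwl + 1.5 R_nwt = 748 kN.
R_n = max = 748 kN [governs: (ii)]; φR_n = 561 kN.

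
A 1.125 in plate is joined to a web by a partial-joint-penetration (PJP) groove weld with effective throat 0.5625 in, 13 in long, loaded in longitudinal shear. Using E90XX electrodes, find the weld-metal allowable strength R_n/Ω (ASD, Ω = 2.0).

E90XX → F_EXX = 90 ksi.
Effective throat (given) t_e = 0.5625 in.
A_we = 0.5625 × 13 = 7.312 in².
F_nw = 0.6 F_EXX = 54 ksi.
R_n/Ω = (54 × 7.312) / 2.0 = 197.4 kip.

R_n/Ω ≈ 197 kip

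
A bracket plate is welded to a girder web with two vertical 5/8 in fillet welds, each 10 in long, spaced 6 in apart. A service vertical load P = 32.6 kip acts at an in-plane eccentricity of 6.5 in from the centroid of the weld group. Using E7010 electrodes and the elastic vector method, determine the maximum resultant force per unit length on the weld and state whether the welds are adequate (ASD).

E70XX → F_EXX = 70 ksi.
Total weld length L_w = 20 in. Treat welds as unit-width lines.
Polar moment about centroid: J = 2[d³/12 + d(b/2)²] = 2[10³/12 + 10×3²] = 346.7 in³.
Direct shear f_v = P/L_w = 32.6 / 20 = 1.63 kip/in (vertical).
Torsion M = P·e = 32.6 × 6.5 = 211.9 kip·in.
Critical point at (x, y) = (3, 5) from centroid. f_tx = M·y/J = 3.056 kip/in; f_ty = M·x/J = 1.834 kip/in.
Resultant f_max = √[f_tx² + (f_v + f_ty)²] = √[3.056² + (1.63 + 1.834)²] = 4.619 kip/in.
Capacity per unit length: r_n/Ω = (1/2.0) × 0.6 × 70 × (0.707 × 0.625) = 9.279 kip/in.
4.619 ≤ 9.279 → adequate.

f_max ≈ 4.62 kip/in; adequate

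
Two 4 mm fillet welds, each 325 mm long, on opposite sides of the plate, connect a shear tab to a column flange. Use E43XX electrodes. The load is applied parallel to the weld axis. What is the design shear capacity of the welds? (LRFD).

E43XX → F_EXX = 430 MPa.
Effective throat t_e = 0.707 × 4 = 2.828 mm.
Total length L = 650 mm; A_we = 2.828 × 650 = 1838 mm².
F_nw = 0.6 F_EXX = 0.6 × 430 = 258 MPa.
φR_n = 0.75 × 258 × 1838 × 10⁻³ = 355.7 kN.

φR_n ≈ 356 kN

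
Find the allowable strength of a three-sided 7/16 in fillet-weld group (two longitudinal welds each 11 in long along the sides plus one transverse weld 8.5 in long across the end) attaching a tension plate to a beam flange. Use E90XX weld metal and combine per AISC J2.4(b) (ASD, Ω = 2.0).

E90XX → F_EXX = 90 ksi.
t_e = 0.707 × 0.4375 = 0.3093 in.
R_nwl = 0.6 × 90 × 0.3093 × 22 = 367.5 kip (longitudinal, 2 welds).
R_nwt = 0.6 × 90 × 0.3093 × 8.5 = 142 kip (transverse, base value).
(i) R_nwl + R_nwt = 509.4 kip; (ii) 0.85 R_nwl + 1.5 R_nwt = 525.3 kip.
R_n = max = 525.3 kip [governs: (ii)]; R_n/Ω = 262.7 kip.

R_n/Ω ≈ 263 kip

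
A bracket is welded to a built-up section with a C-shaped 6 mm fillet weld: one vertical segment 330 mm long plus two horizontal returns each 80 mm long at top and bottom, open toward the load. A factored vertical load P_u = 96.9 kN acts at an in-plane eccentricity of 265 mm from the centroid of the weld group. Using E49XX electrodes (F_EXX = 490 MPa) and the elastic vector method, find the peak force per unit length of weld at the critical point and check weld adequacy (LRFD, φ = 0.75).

Total weld length L_w = 490 mm. Treat welds as unit-width lines.
Centroid: x̄ = 2×80×40 / 490 = 13.06 mm from the vertical weld.
Polar moment about centroid: J = I_x + I_y = [330³/12 + 2×80×165²] + [330×13.06² + 2(80³/12 + 80×26.94²)] = 7608000 mm³.
Direct shear f_v = P/L_w = 96.9×10³ / 490 = 197.8 N/mm (vertical).
Torsion M = P·e = 96.9×10³ × 265 = 25678000 N·mm.
Critical point at (x, y) = (66.94, 165) from centroid. f_tx = M·y/J = 556.9 N/mm; f_ty = M·x/J = 225.9 N/mm.
Resultant f_max = √[f_tx² + (f_v + f_ty)²] = √[556.9² + (197.8 + 225.9)²] = 699.7 N/mm.
Capacity per unit length: φr_n = 0.75 × 0.6 × 490 × (0.707 × 6) = 935.4 N/mm.
699.7 ≤ 935.4 → adequate.

f_max ≈ 700 N/mm; adequate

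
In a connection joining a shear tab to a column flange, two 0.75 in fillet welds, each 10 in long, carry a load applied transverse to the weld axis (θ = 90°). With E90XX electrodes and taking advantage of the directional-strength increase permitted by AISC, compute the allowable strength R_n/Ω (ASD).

R_n/Ω ≈ 430 kips

E90XX → F_EXX = 90 ksi.
t_e = 0.707 × 0.75 = 0.5302 in; A_we = 0.5302 × 20 = 10.61 in².
Directional factor: 1.0 + 0.5 sin^1.5(90°) = 1.5.
F_nw = 0.6 × 90 × 1.5 = 81 ksi.
R_n/Ω = (81 × 10.61) / 2.0 = 429.5 kips.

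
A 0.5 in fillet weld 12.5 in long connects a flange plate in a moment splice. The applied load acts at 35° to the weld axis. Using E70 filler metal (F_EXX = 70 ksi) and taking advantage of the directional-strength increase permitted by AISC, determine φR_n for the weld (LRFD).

φR_n ≈ 169 kip

t_e = 0.707 × 0.5 = 0.3535 in; A_we = 0.3535 × 12.5 = 4.419 in².
Directional factor: 1.0 + 0.5 sin^1.5(35°) = 1.217.
F_nw = 0.6 × 70 × 1.217 = 51.12 ksi.
φR_n = 0.75 × 51.12 × 4.419 = 169.4 kip.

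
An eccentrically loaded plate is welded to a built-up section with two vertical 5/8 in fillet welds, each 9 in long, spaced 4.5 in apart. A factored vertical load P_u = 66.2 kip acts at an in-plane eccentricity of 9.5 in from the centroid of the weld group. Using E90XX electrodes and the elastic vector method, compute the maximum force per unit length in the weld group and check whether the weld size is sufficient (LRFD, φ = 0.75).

f_max ≈ 16.9 kip/in; adequate

E90XX → F_EXX = 90 ksi.
Total weld length L_w = 18 in. Treat welds as unit-width lines.
Polar moment about centroid: J = 2[d³/12 + d(b/2)²] = 2[9³/12 + 9×2.25²] = 212.6 in³.
Direct shear f_v = P/L_w = 66.2 / 18 = 3.678 kip/in (vertical).
Torsion M = P·e = 66.2 × 9.5 = 628.9 kip·in.
Critical point at (x, y) = (2.25, 4.5) from centroid. f_tx = M·y/J = 13.31 kip/in; f_ty = M·x/J = 6.655 kip/in.
Resultant f_max = √[f_tx² + (f_v + f_ty)²] = √[13.31² + (3.678 + 6.655)²] = 16.85 kip/in.
Capacity per unit length: φr_n = 0.75 × 0.6 × 90 × (0.707 × 0.625) = 17.9 kip/in.
16.85 ≤ 17.9 → adequate.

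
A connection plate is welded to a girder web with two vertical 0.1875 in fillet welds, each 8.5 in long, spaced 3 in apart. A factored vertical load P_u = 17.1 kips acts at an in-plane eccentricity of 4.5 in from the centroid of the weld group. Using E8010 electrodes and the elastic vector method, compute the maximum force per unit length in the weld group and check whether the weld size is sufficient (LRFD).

f_max ≈ 2.96 kip/in; adequate

E80XX → F_EXX = 80 ksi.
Total weld length L_w = 17 in. Treat welds as unit-width lines.
Polar moment about centroid: J = 2[d³/12 + d(b/2)²] = 2[8.5³/12 + 8.5×1.5²] = 140.6 in³.
Direct shear f_v = P/L_w = 17.1 / 17 = 1.006 kip/in (vertical).
Torsion M = P·e = 17.1 × 4.5 = 76.95 kip·in.
Critical point at (x, y) = (1.5, 4.25) from centroid. f_tx = M·y/J = 2.326 kip/in; f_ty = M·x/J = 0.8209 kip/in.
Resultant f_max = √[f_tx² + (f_v + f_ty)²] = √[2.326² + (1.006 + 0.8209)²] = 2.958 kip/in.
Capacity per unit length: φr_n = 0.75 × 0.6 × 80 × (0.707 × 0.1875) = 4.772 kip/in.
2.958 ≤ 4.772 → adequate.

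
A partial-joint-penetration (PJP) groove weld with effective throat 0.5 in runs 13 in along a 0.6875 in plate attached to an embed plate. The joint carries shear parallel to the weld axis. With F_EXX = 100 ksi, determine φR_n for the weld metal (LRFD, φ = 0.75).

φR_n ≈ 292 kips

Effective throat (given) t_e = 0.5 in.
A_we = 0.5 × 13 = 6.5 in².
F_nw = 0.6 F_EXX = 60 ksi.
φR_n = 0.75 × 60 × 6.5 = 292.5 kips.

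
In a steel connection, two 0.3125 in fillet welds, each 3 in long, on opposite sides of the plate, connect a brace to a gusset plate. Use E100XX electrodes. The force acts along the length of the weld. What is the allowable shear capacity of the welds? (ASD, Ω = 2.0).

E100XX → F_EXX = 100 ksi.
Effective throat t_e = 0.707 × 0.3125 = 0.2209 in.
Total length L = 6 in; A_we = 0.2209 × 6 = 1.326 in².
F_nw = 0.6 F_EXX = 0.6 × 100 = 60 ksi.
R_n = 60 × 1.326 = 79.54 kips; R_n/Ω = 79.54/2.0 = 39.77 kips.

R_n/Ω ≈ 39.8 kips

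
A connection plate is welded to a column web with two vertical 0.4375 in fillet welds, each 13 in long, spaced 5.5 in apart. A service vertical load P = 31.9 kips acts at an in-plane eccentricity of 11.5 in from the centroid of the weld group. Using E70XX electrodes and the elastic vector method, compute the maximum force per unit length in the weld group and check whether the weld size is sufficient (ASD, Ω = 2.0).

E70XX → F_EXX = 70 ksi.
Total weld length L_w = 26 in. Treat welds as unit-width lines.
Polar moment about centroid: J = 2[d³/12 + d(b/2)²] = 2[13³/12 + 13×2.75²] = 562.8 in³.
Direct shear f_v = P/L_w = 31.9 / 26 = 1.227 kip/in (vertical).
Torsion M = P·e = 31.9 × 11.5 = 366.85 kip·in.
Critical point at (x, y) = (2.75, 6.5) from centroid. f_tx = M·y/J = 4.237 kip/in; f_ty = M·x/J = 1.793 kip/in.
Resultant f_max = √[f_tx² + (f_v + f_ty)²] = √[4.237² + (1.227 + 1.793)²] = 5.203 kip/in.
Capacity per unit length: r_n/Ω = (1/2.0) × 0.6 × 70 × (0.707 × 0.4375) = 6.496 kip/in.
5.203 ≤ 6.496 → adequate.

f_max ≈ 5.2 kip/in; adequate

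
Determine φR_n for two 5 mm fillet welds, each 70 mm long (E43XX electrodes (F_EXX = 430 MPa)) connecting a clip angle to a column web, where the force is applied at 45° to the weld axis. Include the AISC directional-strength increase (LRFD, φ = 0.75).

t_e = 0.707 × 5 = 3.535 mm; A_we = 3.535 × 140 = 494.9 mm².
Directional factor: 1.0 + 0.5 sin^1.5(45°) = 1.297.
F_nw = 0.6 × 430 × 1.297 = 334.7 MPa.
φR_n = 0.75 × 334.7 × 494.9 × 10⁻³ = 124.2 kN.

φR_n ≈ 124 kN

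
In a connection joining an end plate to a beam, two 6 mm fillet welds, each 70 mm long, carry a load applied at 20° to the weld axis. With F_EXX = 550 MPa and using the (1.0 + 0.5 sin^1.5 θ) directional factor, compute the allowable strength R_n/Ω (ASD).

t_e = 0.707 × 6 = 4.242 mm; A_we = 4.242 × 140 = 593.9 mm².
Directional factor: 1.0 + 0.5 sin^1.5(20°) = 1.1.
F_nw = 0.6 × 550 × 1.1 = 363 MPa.
R_n/Ω = (363 × 593.9) / 2.0 × 10⁻³ = 107.8 kN.

R_n/Ω ≈ 108 kN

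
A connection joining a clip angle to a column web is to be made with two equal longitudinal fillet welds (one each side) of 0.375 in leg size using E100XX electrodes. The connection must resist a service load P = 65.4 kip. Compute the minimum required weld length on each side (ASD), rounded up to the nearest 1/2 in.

E100XX → F_EXX = 100 ksi.
Throat t_e = 0.707 × 0.375 = 0.2651 in.
r_n/Ω = (0.6 × 100 × 0.2651) / 2.0 = 7.954 kip/in.
L_req = P / (r_n/Ω) = 65.4 / 7.954 = 8.223 in total.
Per side: 8.223 / 2 = 4.111 in.
Round up → use L = 4.5 in on each side.

L = 4.5 in on each side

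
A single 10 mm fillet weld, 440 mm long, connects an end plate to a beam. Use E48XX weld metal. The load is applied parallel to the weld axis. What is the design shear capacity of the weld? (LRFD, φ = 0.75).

E48XX → F_EXX = 480 MPa.
Effective throat t_e = 0.707 × 10 = 7.07 mm.
Total length L = 440 mm; A_we = 7.07 × 440 = 3111 mm².
F_nw = 0.6 F_EXX = 0.6 × 480 = 288 MPa.
φR_n = 0.75 × 288 × 3111 × 10⁻³ = 671.9 kN.

φR_n ≈ 672 kN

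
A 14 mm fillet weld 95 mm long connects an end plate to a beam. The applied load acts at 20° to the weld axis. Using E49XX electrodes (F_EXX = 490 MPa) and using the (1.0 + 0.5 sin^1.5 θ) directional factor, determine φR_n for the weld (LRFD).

φR_n ≈ 228 kN

t_e = 0.707 × 14 = 9.898 mm; A_we = 9.898 × 95 = 940.3 mm².
Directional factor: 1.0 + 0.5 sin^1.5(20°) = 1.1.
F_nw = 0.6 × 490 × 1.1 = 323.4 MPa.
φR_n = 0.75 × 323.4 × 940.3 × 10⁻³ = 228.1 kN.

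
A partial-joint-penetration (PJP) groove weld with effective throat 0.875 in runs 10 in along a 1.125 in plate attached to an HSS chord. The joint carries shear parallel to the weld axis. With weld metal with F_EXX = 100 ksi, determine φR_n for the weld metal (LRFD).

φR_n ≈ 394 kips

Effective throat (given) t_e = 0.875 in.
A_we = 0.875 × 10 = 8.75 in².
F_nw = 0.6 F_EXX = 60 ksi.
φR_n = 0.75 × 60 × 8.75 = 393.8 kips.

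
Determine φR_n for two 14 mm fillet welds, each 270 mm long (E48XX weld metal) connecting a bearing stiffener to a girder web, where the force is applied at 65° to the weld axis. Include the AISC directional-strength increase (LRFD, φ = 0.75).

E48XX → F_EXX = 480 MPa.
t_e = 0.707 × 14 = 9.898 mm; A_we = 9.898 × 540 = 5345 mm².
Directional factor: 1.0 + 0.5 sin^1.5(65°) = 1.431.
F_nw = 0.6 × 480 × 1.431 = 412.2 MPa.
φR_n = 0.75 × 412.2 × 5345 × 10⁻³ = 1653 kN.

φR_n ≈ 1650 kN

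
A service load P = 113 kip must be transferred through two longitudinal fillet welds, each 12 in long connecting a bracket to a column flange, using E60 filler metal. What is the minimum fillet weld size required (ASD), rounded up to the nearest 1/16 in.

E60XX → F_EXX = 60 ksi.
Total weld length L = 24 in.
Required throat t_e = P × Ω / (0.6 F_EXX × L) = 113 × 2.0 / (0.6 × 60 × 24) = 0.2616 in.
Required leg w = t_e / 0.707 = 0.37 in → use 3/8 in.

w = 3/8 in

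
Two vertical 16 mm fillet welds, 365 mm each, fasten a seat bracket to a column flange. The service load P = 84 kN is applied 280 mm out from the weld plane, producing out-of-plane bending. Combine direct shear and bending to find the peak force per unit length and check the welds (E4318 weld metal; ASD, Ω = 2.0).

f_max ≈ 542 N/mm; adequate

E43XX → F_EXX = 430 MPa.
L_w = 2 × 365 = 730 mm; section modulus (unit throat) S = 2 × L²/6 = 44410 mm².
Direct shear f_v = P/L_w = 84×10³/730 = 115.1 N/mm.
Moment M = P × e = 84×10³ × 280 = 23520000 N·mm; bending f_b = M/S = 529.6 N/mm.
f_max = √(f_v² + f_b²) = √(115.1² + 529.6²) = 542 N/mm.
r_n/Ω = (1/2.0) × 0.6 × 430 × (0.707 × 16) = 1459 N/mm → adequate.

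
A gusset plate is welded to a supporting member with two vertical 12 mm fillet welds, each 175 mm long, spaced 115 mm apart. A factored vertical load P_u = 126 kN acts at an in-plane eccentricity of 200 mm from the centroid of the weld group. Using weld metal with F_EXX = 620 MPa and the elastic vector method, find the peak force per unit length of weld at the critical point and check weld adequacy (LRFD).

f_max ≈ 1510 N/mm; adequate

Total weld length L_w = 350 mm. Treat welds as unit-width lines.
Polar moment about centroid: J = 2[d³/12 + d(b/2)²] = 2[175³/12 + 175×57.5²] = 2050000 mm³.
Direct shear f_v = P/L_w = 126×10³ / 350 = 360 N/mm (vertical).
Torsion M = P·e = 126×10³ × 200 = 25200000 N·mm.
Critical point at (x, y) = (57.5, 87.5) from centroid. f_tx = M·y/J = 1075 N/mm; f_ty = M·x/J = 706.7 N/mm.
Resultant f_max = √[f_tx² + (f_v + f_ty)²] = √[1075² + (360 + 706.7)²] = 1515 N/mm.
Capacity per unit length: φr_n = 0.75 × 0.6 × 620 × (0.707 × 12) = 2367 N/mm.
1515 ≤ 2367 → adequate.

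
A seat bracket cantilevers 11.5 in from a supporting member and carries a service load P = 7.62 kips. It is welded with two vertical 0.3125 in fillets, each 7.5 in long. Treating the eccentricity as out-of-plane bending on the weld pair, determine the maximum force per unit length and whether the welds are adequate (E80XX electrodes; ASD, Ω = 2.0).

E80XX → F_EXX = 80 ksi.
L_w = 2 × 7.5 = 15 in; section modulus (unit throat) S = 2 × L²/6 = 18.75 in².
Direct shear f_v = P/L_w = 7.62/15 = 0.508 kip/in.
Moment M = P × e = 7.62 × 11.5 = 87.63 kip·in; bending f_b = M/S = 4.674 kip/in.
f_max = √(f_v² + f_b²) = √(0.508² + 4.674²) = 4.701 kip/in.
r_n/Ω = (1/2.0) × 0.6 × 80 × (0.707 × 0.3125) = 5.302 kip/in → adequate.

f_max ≈ 4.7 kip/in; adequate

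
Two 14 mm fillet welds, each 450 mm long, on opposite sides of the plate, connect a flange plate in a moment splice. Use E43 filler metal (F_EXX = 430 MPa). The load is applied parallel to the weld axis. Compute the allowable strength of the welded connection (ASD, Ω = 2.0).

R_n/Ω ≈ 1150 kN

Effective throat t_e = 0.707 × 14 = 9.898 mm.
Total length L = 900 mm; A_we = 9.898 × 900 = 8908 mm².
F_nw = 0.6 F_EXX = 0.6 × 430 = 258 MPa.
R_n = 258 × 8908 × 10⁻³ = 2298 kN; R_n/Ω = 2298/2.0 = 1149 kN.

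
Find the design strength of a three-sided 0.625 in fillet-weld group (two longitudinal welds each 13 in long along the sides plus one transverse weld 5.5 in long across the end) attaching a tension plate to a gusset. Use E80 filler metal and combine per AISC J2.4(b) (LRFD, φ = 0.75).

φR_n ≈ 501 kips

E80XX → F_EXX = 80 ksi.
t_e = 0.707 × 0.625 = 0.4419 in.
R_nwl = 0.6 × 80 × 0.4419 × 26 = 551.5 kips (longitudinal, 2 welds).
R_nwt = 0.6 × 80 × 0.4419 × 5.5 = 116.7 kips (transverse, base value).
(i) R_nwl + R_nwt = 668.1 kips; (ii) 0.85 R_nwl + 1.5 R_nwt = 643.7 kips.
R_n = max = 668.1 kips [governs: (i)]; φR_n = 501.1 kips.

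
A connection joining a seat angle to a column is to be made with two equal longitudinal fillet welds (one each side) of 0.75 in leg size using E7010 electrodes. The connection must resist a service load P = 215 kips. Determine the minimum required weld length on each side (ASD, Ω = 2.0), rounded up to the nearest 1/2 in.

E70XX → F_EXX = 70 ksi.
Throat t_e = 0.707 × 0.75 = 0.5302 in.
r_n/Ω = (0.6 × 70 × 0.5302) / 2.0 = 11.14 kip/in.
L_req = P / (r_n/Ω) = 215 / 11.14 = 19.31 in total.
Per side: 19.31 / 2 = 9.654 in.
Round up → use L = 10 in on each side.

L = 10 in on each side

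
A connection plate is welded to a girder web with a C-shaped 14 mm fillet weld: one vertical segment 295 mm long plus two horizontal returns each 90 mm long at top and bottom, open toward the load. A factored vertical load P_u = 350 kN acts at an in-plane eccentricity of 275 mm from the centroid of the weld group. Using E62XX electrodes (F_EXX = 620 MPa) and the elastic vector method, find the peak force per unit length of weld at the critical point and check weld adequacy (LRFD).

f_max ≈ 2880 N/mm; NOT adequate

Total weld length L_w = 475 mm. Treat welds as unit-width lines.
Centroid: x̄ = 2×90×45 / 475 = 17.05 mm from the vertical weld.
Polar moment about centroid: J = I_x + I_y = [295³/12 + 2×90×147.5²] + [295×17.05² + 2(90³/12 + 90×27.95²)] = 6403000 mm³.
Direct shear f_v = P/L_w = 350×10³ / 475 = 736.8 N/mm (vertical).
Torsion M = P·e = 350×10³ × 275 = 96250000 N·mm.
Critical point at (x, y) = (72.95, 147.5) from centroid. f_tx = M·y/J = 2217 N/mm; f_ty = M·x/J = 1096 N/mm.
Resultant f_max = √[f_tx² + (f_v + f_ty)²] = √[2217² + (736.8 + 1096)²] = 2877 N/mm.
Capacity per unit length: φr_n = 0.75 × 0.6 × 620 × (0.707 × 14) = 2762 N/mm.
2877 > 2762 → NOT adequate.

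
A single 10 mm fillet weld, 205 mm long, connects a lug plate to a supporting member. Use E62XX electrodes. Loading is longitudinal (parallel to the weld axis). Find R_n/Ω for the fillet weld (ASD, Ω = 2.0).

E62XX → F_EXX = 620 MPa.
Effective throat t_e = 0.707 × 10 = 7.07 mm.
Total length L = 205 mm; A_we = 7.07 × 205 = 1449 mm².
F_nw = 0.6 F_EXX = 0.6 × 620 = 372 MPa.
R_n = 372 × 1449 × 10⁻³ = 539.2 kN; R_n/Ω = 539.2/2.0 = 269.6 kN.

R_n/Ω ≈ 270 kN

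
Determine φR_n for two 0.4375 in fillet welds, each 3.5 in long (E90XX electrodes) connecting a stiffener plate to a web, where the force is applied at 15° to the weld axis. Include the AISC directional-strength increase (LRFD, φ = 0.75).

φR_n ≈ 93.5 kip

E90XX → F_EXX = 90 ksi.
t_e = 0.707 × 0.4375 = 0.3093 in; A_we = 0.3093 × 7 = 2.165 in².
Directional factor: 1.0 + 0.5 sin^1.5(15°) = 1.066.
F_nw = 0.6 × 90 × 1.066 = 57.56 ksi.
φR_n = 0.75 × 57.56 × 2.165 = 93.46 kip.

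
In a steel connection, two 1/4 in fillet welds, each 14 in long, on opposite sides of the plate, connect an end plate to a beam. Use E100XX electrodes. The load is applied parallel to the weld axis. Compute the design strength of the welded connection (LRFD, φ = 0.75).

φR_n ≈ 223 kips

E100XX → F_EXX = 100 ksi.
Effective throat t_e = 0.707 × 0.25 = 0.1767 in.
Total length L = 28 in; A_we = 0.1767 × 28 = 4.949 in².
F_nw = 0.6 F_EXX = 0.6 × 100 = 60 ksi.
φR_n = 0.75 × 60 × 4.949 = 222.7 kips.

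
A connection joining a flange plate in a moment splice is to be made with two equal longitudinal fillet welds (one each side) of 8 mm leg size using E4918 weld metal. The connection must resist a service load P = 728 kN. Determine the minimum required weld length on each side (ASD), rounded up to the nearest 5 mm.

E49XX → F_EXX = 490 MPa.
Throat t_e = 0.707 × 8 = 5.656 mm.
r_n/Ω = (0.6 × 490 × 5.656) / 2.0 = 831.4 N/mm = 0.8314 kN/mm.
L_req = P / (r_n/Ω) = 728 / 0.8314 = 875.6 mm total.
Per side: 875.6 / 2 = 437.8 mm.
Round up → use L = 440 mm on each side.

L = 440 mm on each side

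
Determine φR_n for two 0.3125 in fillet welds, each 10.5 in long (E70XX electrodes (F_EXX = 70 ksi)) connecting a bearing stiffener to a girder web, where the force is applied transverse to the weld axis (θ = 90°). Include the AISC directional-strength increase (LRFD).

t_e = 0.707 × 0.3125 = 0.2209 in; A_we = 0.2209 × 21 = 4.64 in².
Directional factor: 1.0 + 0.5 sin^1.5(90°) = 1.5.
F_nw = 0.6 × 70 × 1.5 = 63 ksi.
φR_n = 0.75 × 63 × 4.64 = 219.2 kip.

φR_n ≈ 219 kip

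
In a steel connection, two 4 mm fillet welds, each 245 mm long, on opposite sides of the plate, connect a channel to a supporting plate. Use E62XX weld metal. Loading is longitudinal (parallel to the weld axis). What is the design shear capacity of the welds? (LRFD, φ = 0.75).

φR_n ≈ 387 kN

E62XX → F_EXX = 620 MPa.
Effective throat t_e = 0.707 × 4 = 2.828 mm.
Total length L = 490 mm; A_we = 2.828 × 490 = 1386 mm².
F_nw = 0.6 F_EXX = 0.6 × 620 = 372 MPa.
φR_n = 0.75 × 372 × 1386 × 10⁻³ = 386.6 kN.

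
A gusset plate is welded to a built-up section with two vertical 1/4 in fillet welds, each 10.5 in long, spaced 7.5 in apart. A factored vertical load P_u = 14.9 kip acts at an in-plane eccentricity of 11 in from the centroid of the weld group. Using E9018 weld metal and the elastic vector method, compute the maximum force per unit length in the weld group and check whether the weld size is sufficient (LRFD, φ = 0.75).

f_max ≈ 2.64 kip/in; adequate

E90XX → F_EXX = 90 ksi.
Total weld length L_w = 21 in. Treat welds as unit-width lines.
Polar moment about centroid: J = 2[d³/12 + d(b/2)²] = 2[10.5³/12 + 10.5×3.75²] = 488.2 in³.
Direct shear f_v = P/L_w = 14.9 / 21 = 0.7095 kip/in (vertical).
Torsion M = P·e = 14.9 × 11 = 163.9 kip·in.
Critical point at (x, y) = (3.75, 5.25) from centroid. f_tx = M·y/J = 1.762 kip/in; f_ty = M·x/J = 1.259 kip/in.
Resultant f_max = √[f_tx² + (f_v + f_ty)²] = √[1.762² + (0.7095 + 1.259)²] = 2.642 kip/in.
Capacity per unit length: φr_n = 0.75 × 0.6 × 90 × (0.707 × 0.25) = 7.158 kip/in.
2.642 ≤ 7.158 → adequate.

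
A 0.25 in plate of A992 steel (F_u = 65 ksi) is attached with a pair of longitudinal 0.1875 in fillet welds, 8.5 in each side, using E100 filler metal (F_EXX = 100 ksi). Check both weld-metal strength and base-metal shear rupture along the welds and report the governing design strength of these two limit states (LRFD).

φR_n ≈ 101 kips (weld metal governs)

t_e = 0.707 × 0.1875 = 0.1326 in; L = 17 in.
Weld metal: φR_n = 0.75 × 0.6 × 100 × 0.1326 × 17 = 101.4 kips.
Base metal (shear rupture): φR_n = 0.75 × 0.6 × 65 × 0.25 × 17 = 124.3 kips.
Governing: weld metal.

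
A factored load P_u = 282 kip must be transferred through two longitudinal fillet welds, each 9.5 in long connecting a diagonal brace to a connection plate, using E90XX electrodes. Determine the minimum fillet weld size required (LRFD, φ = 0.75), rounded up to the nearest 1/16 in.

E90XX → F_EXX = 90 ksi.
Total weld length L = 19 in.
Required throat t_e = P_u / (φ × 0.6 F_EXX × L) = 282 / (0.75 × 0.6 × 90 × 19) = 0.3665 in.
Required leg w = t_e / 0.707 = 0.5183 in → use 9/16 in.

w = 9/16 in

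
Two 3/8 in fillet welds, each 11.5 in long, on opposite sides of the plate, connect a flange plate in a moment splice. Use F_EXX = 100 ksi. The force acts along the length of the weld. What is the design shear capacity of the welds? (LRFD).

Effective throat t_e = 0.707 × 0.375 = 0.2651 in.
Total length L = 23 in; A_we = 0.2651 × 23 = 6.098 in².
F_nw = 0.6 F_EXX = 0.6 × 100 = 60 ksi.
φR_n = 0.75 × 60 × 6.098 = 274.4 kip.

φR_n ≈ 274 kip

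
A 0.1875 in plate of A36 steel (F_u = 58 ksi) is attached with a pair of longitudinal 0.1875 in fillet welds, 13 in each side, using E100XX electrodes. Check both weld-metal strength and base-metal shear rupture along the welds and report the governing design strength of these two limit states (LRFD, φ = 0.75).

φR_n ≈ 127 kips (base-metal shear rupture governs)

E100XX → F_EXX = 100 ksi.
t_e = 0.707 × 0.1875 = 0.1326 in; L = 26 in.
Weld metal: φR_n = 0.75 × 0.6 × 100 × 0.1326 × 26 = 155.1 kips.
Base metal (shear rupture): φR_n = 0.75 × 0.6 × 58 × 0.1875 × 26 = 127.2 kips.
Governing: base-metal shear rupture.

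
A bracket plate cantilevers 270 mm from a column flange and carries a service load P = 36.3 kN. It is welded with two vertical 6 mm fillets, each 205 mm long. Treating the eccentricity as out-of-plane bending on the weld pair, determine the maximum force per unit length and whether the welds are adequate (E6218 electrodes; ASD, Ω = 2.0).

f_max ≈ 705 N/mm; adequate

E62XX → F_EXX = 620 MPa.
L_w = 2 × 205 = 410 mm; section modulus (unit throat) S = 2 × L²/6 = 14010 mm².
Direct shear f_v = P/L_w = 36.3×10³/410 = 88.54 N/mm.
Moment M = P × e = 36.3×10³ × 270 = 9801000 N·mm; bending f_b = M/S = 699.7 N/mm.
f_max = √(f_v² + f_b²) = √(88.54² + 699.7²) = 705.2 N/mm.
r_n/Ω = (1/2.0) × 0.6 × 620 × (0.707 × 6) = 789 N/mm → adequate.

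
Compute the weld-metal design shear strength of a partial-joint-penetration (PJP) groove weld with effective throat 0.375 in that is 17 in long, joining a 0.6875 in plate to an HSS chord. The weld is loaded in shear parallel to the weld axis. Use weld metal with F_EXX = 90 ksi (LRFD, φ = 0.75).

φR_n ≈ 258 kips

Effective throat (given) t_e = 0.375 in.
A_we = 0.375 × 17 = 6.375 in².
F_nw = 0.6 F_EXX = 54 ksi.
φR_n = 0.75 × 54 × 6.375 = 258.2 kips.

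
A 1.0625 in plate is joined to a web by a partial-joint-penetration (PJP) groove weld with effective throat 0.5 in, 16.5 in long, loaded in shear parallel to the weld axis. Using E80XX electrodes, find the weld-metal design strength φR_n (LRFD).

φR_n ≈ 297 kips

E80XX → F_EXX = 80 ksi.
Effective throat (given) t_e = 0.5 in.
A_we = 0.5 × 16.5 = 8.25 in².
F_nw = 0.6 F_EXX = 48 ksi.
φR_n = 0.75 × 48 × 8.25 = 297 kips.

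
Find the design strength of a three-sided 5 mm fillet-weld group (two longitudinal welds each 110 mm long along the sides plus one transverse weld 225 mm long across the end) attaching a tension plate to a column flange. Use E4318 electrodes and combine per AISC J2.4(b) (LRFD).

E43XX → F_EXX = 430 MPa.
t_e = 0.707 × 5 = 3.535 mm.
R_nwl = 0.6 × 430 × 3.535 × 220 × 10⁻³ = 200.6 kN (longitudinal, 2 welds).
R_nwt = 0.6 × 430 × 3.535 × 225 × 10⁻³ = 205.2 kN (transverse, base value).
(i) R_nwl + R_nwt = 405.9 kN; (ii) 0.85 R_nwl + 1.5 R_nwt = 478.4 kN.
R_n = max = 478.4 kN [governs: (ii)]; φR_n = 358.8 kN.

φR_n ≈ 359 kN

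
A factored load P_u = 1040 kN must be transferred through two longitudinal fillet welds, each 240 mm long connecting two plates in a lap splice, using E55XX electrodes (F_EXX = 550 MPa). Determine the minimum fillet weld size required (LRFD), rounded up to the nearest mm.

w = 13 mm

Total weld length L = 480 mm.
Required throat t_e = P_u / (φ × 0.6 F_EXX × L) = 1040 / (0.75 × 0.6 × 550 × 480 × 10⁻³) = 8.754 mm.
Required leg w = t_e / 0.707 = 12.38 mm → use 13 mm.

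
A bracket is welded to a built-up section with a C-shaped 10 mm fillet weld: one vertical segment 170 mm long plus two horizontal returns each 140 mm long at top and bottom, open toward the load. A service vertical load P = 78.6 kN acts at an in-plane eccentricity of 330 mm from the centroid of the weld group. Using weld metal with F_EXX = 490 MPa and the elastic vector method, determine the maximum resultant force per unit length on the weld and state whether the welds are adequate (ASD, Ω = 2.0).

f_max ≈ 1120 N/mm; NOT adequate

Total weld length L_w = 450 mm. Treat welds as unit-width lines.
Centroid: x̄ = 2×140×70 / 450 = 43.56 mm from the vertical weld.
Polar moment about centroid: J = I_x + I_y = [170³/12 + 2×140×85²] + [170×43.56² + 2(140³/12 + 140×26.44²)] = 3408000 mm³.
Direct shear f_v = P/L_w = 78.6×10³ / 450 = 174.7 N/mm (vertical).
Torsion M = P·e = 78.6×10³ × 330 = 25938000 N·mm.
Critical point at (x, y) = (96.44, 85) from centroid. f_tx = M·y/J = 646.9 N/mm; f_ty = M·x/J = 734 N/mm.
Resultant f_max = √[f_tx² + (f_v + f_ty)²] = √[646.9² + (174.7 + 734)²] = 1115 N/mm.
Capacity per unit length: r_n/Ω = (1/2.0) × 0.6 × 490 × (0.707 × 10) = 1039 N/mm.
1115 > 1039 → NOT adequate.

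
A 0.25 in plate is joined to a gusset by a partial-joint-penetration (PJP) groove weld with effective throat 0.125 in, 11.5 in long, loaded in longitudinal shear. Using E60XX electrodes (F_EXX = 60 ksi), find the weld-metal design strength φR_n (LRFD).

φR_n ≈ 38.8 kip

Effective throat (given) t_e = 0.125 in.
A_we = 0.125 × 11.5 = 1.438 in².
F_nw = 0.6 F_EXX = 36 ksi.
φR_n = 0.75 × 36 × 1.438 = 38.81 kip.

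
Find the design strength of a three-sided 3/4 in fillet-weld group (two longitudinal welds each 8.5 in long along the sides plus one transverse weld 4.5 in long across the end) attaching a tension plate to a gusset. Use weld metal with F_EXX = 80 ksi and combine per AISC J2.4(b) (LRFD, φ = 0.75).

φR_n ≈ 410 kip

t_e = 0.707 × 0.75 = 0.5302 in.
R_nwl = 0.6 × 80 × 0.5302 × 17 = 432.7 kip (longitudinal, 2 welds).
R_nwt = 0.6 × 80 × 0.5302 × 4.5 = 114.5 kip (transverse, base value).
(i) R_nwl + R_nwt = 547.2 kip; (ii) 0.85 R_nwl + 1.5 R_nwt = 539.6 kip.
R_n = max = 547.2 kip [governs: (i)]; φR_n = 410.4 kip.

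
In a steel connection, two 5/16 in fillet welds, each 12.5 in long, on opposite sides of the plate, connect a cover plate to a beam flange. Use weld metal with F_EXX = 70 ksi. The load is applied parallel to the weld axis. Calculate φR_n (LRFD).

φR_n ≈ 174 kips

Effective throat t_e = 0.707 × 0.3125 = 0.2209 in.
Total length L = 25 in; A_we = 0.2209 × 25 = 5.523 in².
F_nw = 0.6 F_EXX = 0.6 × 70 = 42 ksi.
φR_n = 0.75 × 42 × 5.523 = 174 kips.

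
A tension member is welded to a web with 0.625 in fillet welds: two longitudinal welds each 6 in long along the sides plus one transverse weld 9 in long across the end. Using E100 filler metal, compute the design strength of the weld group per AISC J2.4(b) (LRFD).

φR_n ≈ 471 kip

E100XX → F_EXX = 100 ksi.
t_e = 0.707 × 0.625 = 0.4419 in.
R_nwl = 0.6 × 100 × 0.4419 × 12 = 318.1 kip (longitudinal, 2 welds).
R_nwt = 0.6 × 100 × 0.4419 × 9 = 238.6 kip (transverse, base value).
(i) R_nwl + R_nwt = 556.8 kip; (ii) 0.85 R_nwl + 1.5 R_nwt = 628.3 kip.
R_n = max = 628.3 kip [governs: (ii)]; φR_n = 471.3 kip.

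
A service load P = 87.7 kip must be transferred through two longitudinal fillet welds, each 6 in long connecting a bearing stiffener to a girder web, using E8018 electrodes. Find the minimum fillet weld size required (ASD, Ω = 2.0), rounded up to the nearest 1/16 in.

E80XX → F_EXX = 80 ksi.
Total weld length L = 12 in.
Required throat t_e = P × Ω / (0.6 F_EXX × L) = 87.7 × 2.0 / (0.6 × 80 × 12) = 0.3045 in.
Required leg w = t_e / 0.707 = 0.4307 in → use 7/16 in.

w = 7/16 in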